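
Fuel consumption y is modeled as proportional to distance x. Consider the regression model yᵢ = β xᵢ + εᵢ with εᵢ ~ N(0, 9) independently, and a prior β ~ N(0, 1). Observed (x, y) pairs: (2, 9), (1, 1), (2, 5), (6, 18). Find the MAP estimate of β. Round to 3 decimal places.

log p(β | y) = −Σ(yᵢ − βxᵢ)²/(2·9) − β²/(2·1) + const.
Setting the derivative to zero: Σxᵢ(yᵢ − βxᵢ)/9 − β/1 = 0, so β = Σxᵢyᵢ / (Σxᵢ² + σ²/τ²).
Σxᵢyᵢ = 2·9 + 1·1 + 2·5 + 6·18 = 137; Σxᵢ² = 45; σ²/τ² = 9.
β̂_MAP = 137 / (45 + 9) = 137/54 ≈ 2.537.

β̂_MAP = 2.537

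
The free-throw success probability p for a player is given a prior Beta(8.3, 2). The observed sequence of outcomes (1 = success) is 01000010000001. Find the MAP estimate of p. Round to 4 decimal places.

Prior: Beta(8.3, 2).
Data: 3 successes in 14 trials (from the sequence). The binomial likelihood contributes p^3(1−p)^11, so the posterior is Beta(8.3+3, 2+11) = Beta(11.3, 13).
For Beta(a, b) with a, b > 1 the mode is (a−1)/(a+b−2) = 10.3/22.3 ≈ 0.4619.

p̂_MAP = 0.4619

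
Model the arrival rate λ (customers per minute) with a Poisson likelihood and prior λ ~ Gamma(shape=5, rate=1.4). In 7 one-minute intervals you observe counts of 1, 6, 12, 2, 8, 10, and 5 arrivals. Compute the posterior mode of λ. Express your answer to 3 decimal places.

Σxᵢ = 1+6+12+2+8+10+5 = 44, with n = 7.
Posterior ∝ λ^4e^(−1.4λ) · λ^44e^(−7λ) = λ^48e^(−8.4λ), i.e. Gamma(shape=49, rate=8.4).
The mode of a Gamma(a, b) with a ≥ 1 (shape–rate) is (a−1)/b = 48/8.4 ≈ 5.714.

λ̂_MAP = 5.714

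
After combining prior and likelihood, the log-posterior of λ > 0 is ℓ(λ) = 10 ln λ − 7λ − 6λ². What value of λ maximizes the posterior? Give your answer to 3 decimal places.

λ̂_MAP = 0.667

ℓ'(λ) = 10/λ − 7 − 12λ. Setting this to zero and multiplying by λ: 12λ² + 7λ − 10 = 0.
λ = (−7 + √(7² + 4·12·10)) / (2·12) = (−7 + √529) / 24 = (−7 + 23)/24 = 2/3.
ℓ''(λ) = −10/λ² − 12 < 0, confirming a maximum.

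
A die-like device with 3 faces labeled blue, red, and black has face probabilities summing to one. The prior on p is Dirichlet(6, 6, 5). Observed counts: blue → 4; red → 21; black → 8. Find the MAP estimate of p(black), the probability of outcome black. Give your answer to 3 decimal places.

The posterior is Dirichlet(αᵢ + nᵢ) = Dirichlet(10, 27, 13).
For a Dirichlet(a₁,…,a_K) with all aᵢ > 1, the mode has j-th component (aⱼ − 1)/(Σaᵢ − K).
Here Σaᵢ = 50 and K = 3, so p(black) = (13 − 1)/(50 − 3) = 12/47 ≈ 0.255.

MAP estimate of p(black) = 0.255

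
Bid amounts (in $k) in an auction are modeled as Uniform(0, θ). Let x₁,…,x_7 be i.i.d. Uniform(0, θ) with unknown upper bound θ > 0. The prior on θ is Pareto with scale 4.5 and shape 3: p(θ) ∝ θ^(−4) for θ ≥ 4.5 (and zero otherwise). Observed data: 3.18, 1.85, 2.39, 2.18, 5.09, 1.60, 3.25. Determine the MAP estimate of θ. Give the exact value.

The Uniform(0, θ) likelihood is θ^(−n) for θ ≥ max(xᵢ), zero otherwise. Here max(xᵢ) = 5.09.
Posterior ∝ θ^(−4) · θ^(−7) = θ^(−11) on θ ≥ max(4.5, 5.09) = 5.09.
This density is strictly decreasing in θ, so the posterior mode lies at the lower boundary of the support.

θ̂_MAP = 5.09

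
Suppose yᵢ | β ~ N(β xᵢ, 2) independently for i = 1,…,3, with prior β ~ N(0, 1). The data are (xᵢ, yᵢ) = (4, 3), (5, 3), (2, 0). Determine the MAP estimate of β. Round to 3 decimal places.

β̂_MAP = 0.574

log p(β | y) = −Σ(yᵢ − βxᵢ)²/(2·2) − β²/(2·1) + const.
Setting the derivative to zero: Σxᵢ(yᵢ − βxᵢ)/2 − β/1 = 0, so β = Σxᵢyᵢ / (Σxᵢ² + σ²/τ²).
Σxᵢyᵢ = 4·3 + 5·3 + 2·0 = 27; Σxᵢ² = 45; σ²/τ² = 2.
β̂_MAP = 27 / (45 + 2) = 27/47 ≈ 0.574.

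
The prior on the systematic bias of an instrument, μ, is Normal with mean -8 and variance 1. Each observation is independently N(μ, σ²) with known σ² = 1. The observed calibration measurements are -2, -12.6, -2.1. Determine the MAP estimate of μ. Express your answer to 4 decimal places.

μ̂_MAP = -6.1750

n = 3; x̄ = ((-2) + (-12.6) + (-2.1))/3 = -16.7/3 = -167/30 ≈ -5.5667.
For a Normal prior and Normal likelihood with known variance, the posterior is Normal; its mode equals its mean, the precision-weighted average.
Prior precision 1/σ₀² = 1/1 = 1; data precision n/σ² = 3/1 = 3.
μ̂ = (1·(-8) + 3·(-167/30)) / (1 + 3) = (-24.7)/4 = -6.1750.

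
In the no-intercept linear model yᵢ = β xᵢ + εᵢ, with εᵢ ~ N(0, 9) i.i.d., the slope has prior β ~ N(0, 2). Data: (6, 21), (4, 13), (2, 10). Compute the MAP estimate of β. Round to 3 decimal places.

log p(β | y) = −Σ(yᵢ − βxᵢ)²/(2·9) − β²/(2·2) + const.
Setting the derivative to zero: Σxᵢ(yᵢ − βxᵢ)/9 − β/2 = 0, so β = Σxᵢyᵢ / (Σxᵢ² + σ²/τ²).
Σxᵢyᵢ = 6·21 + 4·13 + 2·10 = 198; Σxᵢ² = 56; σ²/τ² = 4.5.
β̂_MAP = 198 / (56 + 4.5) = 198/60.5 ≈ 3.273.

β̂_MAP = 3.273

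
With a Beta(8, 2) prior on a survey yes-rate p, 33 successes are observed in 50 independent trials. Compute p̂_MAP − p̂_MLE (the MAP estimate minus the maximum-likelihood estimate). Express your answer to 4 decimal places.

MAP − MLE = 0.0297

Posterior is Beta(41, 19); MAP = (41−1)/(60−2) = 40/58 ≈ 0.68966.
MLE ignores the prior: p̂_MLE = k/n = 33/50 ≈ 0.66000.
Difference = 40/58 − 33/50 = 43/1450 ≈ 0.0297.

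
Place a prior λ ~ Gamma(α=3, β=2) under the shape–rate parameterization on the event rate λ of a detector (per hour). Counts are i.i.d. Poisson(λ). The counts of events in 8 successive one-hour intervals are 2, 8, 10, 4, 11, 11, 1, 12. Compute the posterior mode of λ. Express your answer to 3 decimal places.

Σxᵢ = 2+8+10+4+11+11+1+12 = 59, with n = 8.
Posterior ∝ λ^2e^(−2λ) · λ^59e^(−8λ) = λ^61e^(−10λ), i.e. Gamma(shape=62, rate=10).
The mode of a Gamma(a, b) with a ≥ 1 (shape–rate) is (a−1)/b = 61/10 ≈ 6.100.

λ̂_MAP = 6.100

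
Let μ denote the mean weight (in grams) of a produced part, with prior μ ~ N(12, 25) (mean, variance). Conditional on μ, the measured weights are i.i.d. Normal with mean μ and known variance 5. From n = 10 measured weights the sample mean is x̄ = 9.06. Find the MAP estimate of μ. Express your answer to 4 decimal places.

n = 10, x̄ = 9.06.
For a Normal prior and Normal likelihood with known variance, the posterior is Normal; its mode equals its mean, the precision-weighted average.
Prior precision 1/σ₀² = 1/25 = 0.04; data precision n/σ² = 10/5 = 2.
μ̂ = (0.04·12 + 2·9.06) / (0.04 + 2) = 18.6/2.04 = 155/17 ≈ 9.1176.

μ̂_MAP = 9.1176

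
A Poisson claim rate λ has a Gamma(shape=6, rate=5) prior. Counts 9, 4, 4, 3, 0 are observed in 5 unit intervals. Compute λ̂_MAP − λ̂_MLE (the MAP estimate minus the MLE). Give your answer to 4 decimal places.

Σxᵢ = 20. Posterior is Gamma(26, 10); MAP = (26−1)/10 = 25/10 ≈ 2.50000.
MLE = x̄ = 20/5 ≈ 4.00000.
Difference = 25/10 − 20/5 = -3/2 ≈ -1.5000.

MAP − MLE = -1.5000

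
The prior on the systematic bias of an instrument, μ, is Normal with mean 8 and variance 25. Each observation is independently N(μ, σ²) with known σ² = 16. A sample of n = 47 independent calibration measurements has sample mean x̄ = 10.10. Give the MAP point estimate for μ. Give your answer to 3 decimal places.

μ̂_MAP = 10.072

n = 47, x̄ = 10.10.
For a Normal prior and Normal likelihood with known variance, the posterior is Normal; its mode equals its mean, the precision-weighted average.
Prior precision 1/σ₀² = 1/25 = 0.04; data precision n/σ² = 47/16 = 2.9375.
μ̂ = (0.04·8 + 2.9375·10.1) / (0.04 + 2.9375) = 29.98875/2.9775 = 7997/794 ≈ 10.072.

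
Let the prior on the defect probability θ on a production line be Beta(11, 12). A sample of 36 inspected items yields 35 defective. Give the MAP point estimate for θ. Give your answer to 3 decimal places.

θ̂_MAP = 0.789

Prior: Beta(11, 12).
Data: 35 successes in 36 trials. The binomial likelihood contributes θ^35(1−θ)^1, so the posterior is Beta(11+35, 12+1) = Beta(46, 13).
For Beta(a, b) with a, b > 1 the mode is (a−1)/(a+b−2) = 45/57 ≈ 0.789.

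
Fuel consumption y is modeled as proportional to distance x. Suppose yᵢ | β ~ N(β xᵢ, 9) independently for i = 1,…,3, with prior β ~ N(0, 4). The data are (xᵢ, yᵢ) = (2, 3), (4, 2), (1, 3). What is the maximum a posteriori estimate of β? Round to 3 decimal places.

β̂_MAP = 0.731

log p(β | y) = −Σ(yᵢ − βxᵢ)²/(2·9) − β²/(2·4) + const.
Setting the derivative to zero: Σxᵢ(yᵢ − βxᵢ)/9 − β/4 = 0, so β = Σxᵢyᵢ / (Σxᵢ² + σ²/τ²).
Σxᵢyᵢ = 2·3 + 4·2 + 1·3 = 17; Σxᵢ² = 21; σ²/τ² = 2.25.
β̂_MAP = 17 / (21 + 2.25) = 17/23.25 ≈ 0.731.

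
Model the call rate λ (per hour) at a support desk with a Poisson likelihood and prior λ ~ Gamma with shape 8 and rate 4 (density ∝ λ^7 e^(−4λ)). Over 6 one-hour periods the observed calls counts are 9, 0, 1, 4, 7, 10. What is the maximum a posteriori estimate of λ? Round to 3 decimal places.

Σxᵢ = 9+0+1+4+7+10 = 31, with n = 6.
Posterior ∝ λ^7e^(−4λ) · λ^31e^(−6λ) = λ^38e^(−10λ), i.e. Gamma(shape=39, rate=10).
The mode of a Gamma(a, b) with a ≥ 1 (shape–rate) is (a−1)/b = 38/10 ≈ 3.800.

λ̂_MAP = 3.800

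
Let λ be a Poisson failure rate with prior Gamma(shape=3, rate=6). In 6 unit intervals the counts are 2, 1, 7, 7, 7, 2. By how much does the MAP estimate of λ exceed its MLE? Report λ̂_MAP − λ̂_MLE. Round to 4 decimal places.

MAP − MLE = -2.0000

Σxᵢ = 26. Posterior is Gamma(29, 12); MAP = (29−1)/12 = 28/12 ≈ 2.33333.
MLE = x̄ = 26/6 ≈ 4.33333.
Difference = 28/12 − 26/6 = -2 ≈ -2.0000.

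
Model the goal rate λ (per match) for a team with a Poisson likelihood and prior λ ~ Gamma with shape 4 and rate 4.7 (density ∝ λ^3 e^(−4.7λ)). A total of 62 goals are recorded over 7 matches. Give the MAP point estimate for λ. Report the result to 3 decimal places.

Σxᵢ = 62, n = 7.
Posterior ∝ λ^3e^(−4.7λ) · λ^62e^(−7λ) = λ^65e^(−11.7λ), i.e. Gamma(shape=66, rate=11.7).
The mode of a Gamma(a, b) with a ≥ 1 (shape–rate) is (a−1)/b = 65/11.7 ≈ 5.556.

λ̂_MAP = 5.556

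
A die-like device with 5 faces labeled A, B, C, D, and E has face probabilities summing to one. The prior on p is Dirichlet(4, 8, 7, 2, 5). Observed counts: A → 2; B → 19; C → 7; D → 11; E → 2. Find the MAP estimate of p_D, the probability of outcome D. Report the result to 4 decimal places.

MAP estimate of p_D = 0.1935

The posterior is Dirichlet(αᵢ + nᵢ) = Dirichlet(6, 27, 14, 13, 7).
For a Dirichlet(a₁,…,a_K) with all aᵢ > 1, the mode has j-th component (aⱼ − 1)/(Σaᵢ − K).
Here Σaᵢ = 67 and K = 5, so p_D = (13 − 1)/(67 − 5) = 12/62 ≈ 0.1935.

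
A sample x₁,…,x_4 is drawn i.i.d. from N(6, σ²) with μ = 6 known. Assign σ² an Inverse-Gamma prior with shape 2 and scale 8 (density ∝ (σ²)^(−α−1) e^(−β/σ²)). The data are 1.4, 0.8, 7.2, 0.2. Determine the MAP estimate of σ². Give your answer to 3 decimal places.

Sum of squared deviations about the known mean: SS = (1.4−6)² + (0.8−6)² + (7.2−6)² + (0.2−6)² = 83.28.
The Normal likelihood contributes (σ²)^(−n/2) exp(−SS/(2σ²)), so the posterior is Inverse-Gamma(α + n/2, β + SS/2) = Inverse-Gamma(4, 49.64).
The mode of Inverse-Gamma(a, b) is b/(a+1) = 49.64/5 ≈ 9.928.

σ̂²_MAP = 9.928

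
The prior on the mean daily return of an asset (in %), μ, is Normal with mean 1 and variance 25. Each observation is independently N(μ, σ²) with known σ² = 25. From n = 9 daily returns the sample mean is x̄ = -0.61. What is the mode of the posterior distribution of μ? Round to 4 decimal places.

n = 9, x̄ = -0.61.
For a Normal prior and Normal likelihood with known variance, the posterior is Normal; its mode equals its mean, the precision-weighted average.
Prior precision 1/σ₀² = 1/25 = 0.04; data precision n/σ² = 9/25 = 0.36.
μ̂ = (0.04·1 + 0.36·(-0.61)) / (0.04 + 0.36) = (-0.1796)/0.4 = -0.4490.

μ̂_MAP = -0.4490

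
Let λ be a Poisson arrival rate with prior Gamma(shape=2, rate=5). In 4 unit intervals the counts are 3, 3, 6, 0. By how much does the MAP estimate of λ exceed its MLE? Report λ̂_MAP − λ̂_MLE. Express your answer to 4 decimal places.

Σxᵢ = 12. Posterior is Gamma(14, 9); MAP = (14−1)/9 = 13/9 ≈ 1.44444.
MLE = x̄ = 12/4 ≈ 3.00000.
Difference = 13/9 − 12/4 = -14/9 ≈ -1.5556.

MAP − MLE = -1.5556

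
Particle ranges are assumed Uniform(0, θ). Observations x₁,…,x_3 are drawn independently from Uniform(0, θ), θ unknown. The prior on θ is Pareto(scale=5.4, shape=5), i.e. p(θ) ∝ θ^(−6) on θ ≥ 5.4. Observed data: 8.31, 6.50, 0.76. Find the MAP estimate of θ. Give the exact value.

θ̂_MAP = 8.31

The Uniform(0, θ) likelihood is θ^(−n) for θ ≥ max(xᵢ), zero otherwise. Here max(xᵢ) = 8.31.
Posterior ∝ θ^(−6) · θ^(−3) = θ^(−9) on θ ≥ max(5.4, 8.31) = 8.31.
This density is strictly decreasing in θ, so the posterior mode lies at the lower boundary of the support.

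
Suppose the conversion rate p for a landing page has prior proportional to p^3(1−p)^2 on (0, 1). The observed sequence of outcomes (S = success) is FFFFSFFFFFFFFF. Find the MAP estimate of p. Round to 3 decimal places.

The prior density ∝ p^3(1−p)^2 is the kernel of Beta(4, 3).
Data: 1 success in 14 trials (from the sequence). The binomial likelihood contributes p(1−p)^13, so the posterior is Beta(4+1, 3+13) = Beta(5, 16).
For Beta(a, b) with a, b > 1 the mode is (a−1)/(a+b−2) = 4/19 ≈ 0.211.

p̂_MAP = 0.211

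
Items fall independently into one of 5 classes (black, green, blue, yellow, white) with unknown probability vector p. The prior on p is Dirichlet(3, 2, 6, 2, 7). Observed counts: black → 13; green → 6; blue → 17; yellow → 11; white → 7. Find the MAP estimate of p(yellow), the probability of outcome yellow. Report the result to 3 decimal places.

The posterior is Dirichlet(αᵢ + nᵢ) = Dirichlet(16, 8, 23, 13, 14).
For a Dirichlet(a₁,…,a_K) with all aᵢ > 1, the mode has j-th component (aⱼ − 1)/(Σaᵢ − K).
Here Σaᵢ = 74 and K = 5, so p(yellow) = (13 − 1)/(74 − 5) = 12/69 ≈ 0.174.

MAP estimate of p(yellow) = 0.174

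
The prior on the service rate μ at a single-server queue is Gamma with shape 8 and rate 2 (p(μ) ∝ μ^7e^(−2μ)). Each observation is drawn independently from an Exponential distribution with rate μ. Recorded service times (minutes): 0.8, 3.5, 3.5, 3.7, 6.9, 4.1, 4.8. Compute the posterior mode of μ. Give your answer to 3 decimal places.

The Exponential(rate=μ) likelihood is ∝ μ^n e^(−μΣtᵢ). Here n = 7 and Σtᵢ = 0.8 + 3.5 + 3.5 + 3.7 + 6.9 + 4.1 + 4.8 = 27.3.
Posterior ∝ μ^7e^(−2μ) · μ^7e^(−27.3μ) = μ^14e^(−29.3μ), i.e. Gamma(15, 29.3).
Mode = (a−1)/b = 14/29.3 ≈ 0.478.

μ̂_MAP = 0.478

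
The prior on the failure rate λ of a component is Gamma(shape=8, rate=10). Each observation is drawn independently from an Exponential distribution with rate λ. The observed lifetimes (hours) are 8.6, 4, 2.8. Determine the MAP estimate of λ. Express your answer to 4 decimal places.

The Exponential(rate=λ) likelihood is ∝ λ^n e^(−λΣtᵢ). Here n = 3 and Σtᵢ = 8.6 + 4 + 2.8 = 15.4.
Posterior ∝ λ^7e^(−10λ) · λ^3e^(−15.4λ) = λ^10e^(−25.4λ), i.e. Gamma(11, 25.4).
Mode = (a−1)/b = 10/25.4 ≈ 0.3937.

λ̂_MAP = 0.3937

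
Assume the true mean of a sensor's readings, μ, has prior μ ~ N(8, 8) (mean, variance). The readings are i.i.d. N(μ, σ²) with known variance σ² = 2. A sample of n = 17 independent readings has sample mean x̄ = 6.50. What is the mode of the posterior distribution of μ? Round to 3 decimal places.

n = 17, x̄ = 6.50.
For a Normal prior and Normal likelihood with known variance, the posterior is Normal; its mode equals its mean, the precision-weighted average.
Prior precision 1/σ₀² = 1/8 = 0.125; data precision n/σ² = 17/2 = 8.5.
μ̂ = (0.125·8 + 8.5·6.5) / (0.125 + 8.5) = 56.25/8.625 = 150/23 ≈ 6.522.

μ̂_MAP = 6.522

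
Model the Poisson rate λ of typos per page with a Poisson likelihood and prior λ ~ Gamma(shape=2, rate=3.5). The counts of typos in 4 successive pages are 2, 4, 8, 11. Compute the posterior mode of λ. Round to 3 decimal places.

λ̂_MAP = 3.467

Σxᵢ = 2+4+8+11 = 25, with n = 4.
Posterior ∝ λe^(−3.5λ) · λ^25e^(−4λ) = λ^26e^(−7.5λ), i.e. Gamma(shape=27, rate=7.5).
The mode of a Gamma(a, b) with a ≥ 1 (shape–rate) is (a−1)/b = 26/7.5 ≈ 3.467.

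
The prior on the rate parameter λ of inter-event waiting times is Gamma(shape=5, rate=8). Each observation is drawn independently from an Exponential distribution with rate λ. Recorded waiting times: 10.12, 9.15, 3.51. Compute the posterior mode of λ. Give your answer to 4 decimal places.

The Exponential(rate=λ) likelihood is ∝ λ^n e^(−λΣtᵢ). Here n = 3 and Σtᵢ = 10.12 + 9.15 + 3.51 = 22.78.
Posterior ∝ λ^4e^(−8λ) · λ^3e^(−22.78λ) = λ^7e^(−30.78λ), i.e. Gamma(8, 30.78).
Mode = (a−1)/b = 7/30.78 ≈ 0.2274.

λ̂_MAP = 0.2274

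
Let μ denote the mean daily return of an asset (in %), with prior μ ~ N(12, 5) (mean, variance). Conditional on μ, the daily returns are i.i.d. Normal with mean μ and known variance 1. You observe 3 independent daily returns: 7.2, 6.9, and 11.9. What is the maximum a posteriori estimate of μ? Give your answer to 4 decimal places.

n = 3; x̄ = (7.2 + 6.9 + 11.9)/3 = 26/3 = 26/3 ≈ 8.6667.
For a Normal prior and Normal likelihood with known variance, the posterior is Normal; its mode equals its mean, the precision-weighted average.
Prior precision 1/σ₀² = 1/5 = 0.2; data precision n/σ² = 3/1 = 3.
μ̂ = (0.2·12 + 3·(26/3)) / (0.2 + 3) = 28.4/3.2 = 8.8750.

μ̂_MAP = 8.8750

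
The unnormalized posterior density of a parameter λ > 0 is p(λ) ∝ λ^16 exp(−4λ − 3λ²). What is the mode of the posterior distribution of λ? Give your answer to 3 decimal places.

ℓ'(λ) = 16/λ − 4 − 6λ. Setting this to zero and multiplying by λ: 6λ² + 4λ − 16 = 0.
λ = (−4 + √(4² + 4·6·16)) / (2·6) = (−4 + √400) / 12 = (−4 + 20)/12 = 4/3.
ℓ''(λ) = −16/λ² − 6 < 0, confirming a maximum.

λ̂_MAP = 1.333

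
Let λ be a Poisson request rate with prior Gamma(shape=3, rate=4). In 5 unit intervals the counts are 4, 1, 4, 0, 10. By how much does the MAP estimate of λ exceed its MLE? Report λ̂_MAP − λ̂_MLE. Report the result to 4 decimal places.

MAP − MLE = -1.4667

Σxᵢ = 19. Posterior is Gamma(22, 9); MAP = (22−1)/9 = 21/9 ≈ 2.33333.
MLE = x̄ = 19/5 ≈ 3.80000.
Difference = 21/9 − 19/5 = -22/15 ≈ -1.4667.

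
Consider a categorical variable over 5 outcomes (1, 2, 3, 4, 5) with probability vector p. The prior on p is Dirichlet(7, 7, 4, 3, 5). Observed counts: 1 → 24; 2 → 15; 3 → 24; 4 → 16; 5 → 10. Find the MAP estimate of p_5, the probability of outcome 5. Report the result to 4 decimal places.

The posterior is Dirichlet(αᵢ + nᵢ) = Dirichlet(31, 22, 28, 19, 15).
For a Dirichlet(a₁,…,a_K) with all aᵢ > 1, the mode has j-th component (aⱼ − 1)/(Σaᵢ − K).
Here Σaᵢ = 115 and K = 5, so p_5 = (15 − 1)/(115 − 5) = 14/110 ≈ 0.1273.

MAP estimate: 0.1273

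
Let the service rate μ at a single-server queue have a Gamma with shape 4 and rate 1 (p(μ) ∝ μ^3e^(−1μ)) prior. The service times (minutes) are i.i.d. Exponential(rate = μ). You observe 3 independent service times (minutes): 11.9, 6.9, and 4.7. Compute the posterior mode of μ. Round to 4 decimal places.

The Exponential(rate=μ) likelihood is ∝ μ^n e^(−μΣtᵢ). Here n = 3 and Σtᵢ = 11.9 + 6.9 + 4.7 = 23.5.
Posterior ∝ μ^3e^(−1μ) · μ^3e^(−23.5μ) = μ^6e^(−24.5μ), i.e. Gamma(7, 24.5).
Mode = (a−1)/b = 6/24.5 ≈ 0.2449.

μ̂_MAP = 0.2449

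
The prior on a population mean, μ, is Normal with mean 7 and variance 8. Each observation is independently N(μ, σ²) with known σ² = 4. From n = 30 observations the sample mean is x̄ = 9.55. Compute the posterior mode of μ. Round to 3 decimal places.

μ̂_MAP = 9.508

n = 30, x̄ = 9.55.
For a Normal prior and Normal likelihood with known variance, the posterior is Normal; its mode equals its mean, the precision-weighted average.
Prior precision 1/σ₀² = 1/8 = 0.125; data precision n/σ² = 30/4 = 7.5.
μ̂ = (0.125·7 + 7.5·9.55) / (0.125 + 7.5) = 72.5/7.625 = 580/61 ≈ 9.508.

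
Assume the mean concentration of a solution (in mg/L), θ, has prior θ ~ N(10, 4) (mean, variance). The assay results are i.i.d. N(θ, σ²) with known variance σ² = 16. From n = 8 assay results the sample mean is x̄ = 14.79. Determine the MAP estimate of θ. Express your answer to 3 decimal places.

n = 8, x̄ = 14.79.
For a Normal prior and Normal likelihood with known variance, the posterior is Normal; its mode equals its mean, the precision-weighted average.
Prior precision 1/σ₀² = 1/4 = 0.25; data precision n/σ² = 8/16 = 0.5.
θ̂ = (0.25·10 + 0.5·14.79) / (0.25 + 0.5) = 9.895/0.75 = 1979/150 ≈ 13.193.

θ̂_MAP = 13.193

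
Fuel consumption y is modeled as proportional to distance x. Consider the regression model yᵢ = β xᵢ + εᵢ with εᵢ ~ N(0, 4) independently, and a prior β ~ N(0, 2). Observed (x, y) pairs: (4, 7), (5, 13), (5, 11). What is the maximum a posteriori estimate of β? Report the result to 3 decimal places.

β̂_MAP = 2.176

log p(β | y) = −Σ(yᵢ − βxᵢ)²/(2·4) − β²/(2·2) + const.
Setting the derivative to zero: Σxᵢ(yᵢ − βxᵢ)/4 − β/2 = 0, so β = Σxᵢyᵢ / (Σxᵢ² + σ²/τ²).
Σxᵢyᵢ = 4·7 + 5·13 + 5·11 = 148; Σxᵢ² = 66; σ²/τ² = 2.
β̂_MAP = 148 / (66 + 2) = 148/68 ≈ 2.176.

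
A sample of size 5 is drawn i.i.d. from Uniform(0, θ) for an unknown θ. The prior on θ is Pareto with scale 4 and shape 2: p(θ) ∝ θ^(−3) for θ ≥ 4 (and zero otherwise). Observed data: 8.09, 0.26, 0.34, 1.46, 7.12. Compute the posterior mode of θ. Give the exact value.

θ̂_MAP = 8.09

The Uniform(0, θ) likelihood is θ^(−n) for θ ≥ max(xᵢ), zero otherwise. Here max(xᵢ) = 8.09.
Posterior ∝ θ^(−3) · θ^(−5) = θ^(−8) on θ ≥ max(4, 8.09) = 8.09.
This density is strictly decreasing in θ, so the posterior mode lies at the lower boundary of the support.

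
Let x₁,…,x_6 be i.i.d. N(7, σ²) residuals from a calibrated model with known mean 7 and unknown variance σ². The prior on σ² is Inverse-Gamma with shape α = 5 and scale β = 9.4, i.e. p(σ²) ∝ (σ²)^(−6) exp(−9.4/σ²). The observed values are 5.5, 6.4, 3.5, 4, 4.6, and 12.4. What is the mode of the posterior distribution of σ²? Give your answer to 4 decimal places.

σ̂²_MAP = 4.3100

Sum of squared deviations about the known mean: SS = (5.5−7)² + (6.4−7)² + (3.5−7)² + (4−7)² + (4.6−7)² + (12.4−7)² = 58.78.
The Normal likelihood contributes (σ²)^(−n/2) exp(−SS/(2σ²)), so the posterior is Inverse-Gamma(α + n/2, β + SS/2) = Inverse-Gamma(8, 38.79).
The mode of Inverse-Gamma(a, b) is b/(a+1) = 38.79/9 ≈ 4.3100.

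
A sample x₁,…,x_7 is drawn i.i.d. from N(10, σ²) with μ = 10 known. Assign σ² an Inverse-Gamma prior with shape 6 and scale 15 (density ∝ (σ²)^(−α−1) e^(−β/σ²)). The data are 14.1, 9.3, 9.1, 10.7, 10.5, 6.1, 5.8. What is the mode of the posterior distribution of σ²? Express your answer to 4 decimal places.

σ̂²_MAP = 3.8905

Sum of squared deviations about the known mean: SS = (14.1−10)² + (9.3−10)² + (9.1−10)² + (10.7−10)² + (10.5−10)² + (6.1−10)² + (5.8−10)² = 51.7.
The Normal likelihood contributes (σ²)^(−n/2) exp(−SS/(2σ²)), so the posterior is Inverse-Gamma(α + n/2, β + SS/2) = Inverse-Gamma(9.5, 40.85).
The mode of Inverse-Gamma(a, b) is b/(a+1) = 40.85/10.5 ≈ 3.8905.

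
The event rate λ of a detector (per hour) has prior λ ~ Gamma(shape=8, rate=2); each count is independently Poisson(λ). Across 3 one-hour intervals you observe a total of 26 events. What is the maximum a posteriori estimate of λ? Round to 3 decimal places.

λ̂_MAP = 6.600

Σxᵢ = 26, n = 3.
Posterior ∝ λ^7e^(−2λ) · λ^26e^(−3λ) = λ^33e^(−5λ), i.e. Gamma(shape=34, rate=5).
The mode of a Gamma(a, b) with a ≥ 1 (shape–rate) is (a−1)/b = 33/5 ≈ 6.600.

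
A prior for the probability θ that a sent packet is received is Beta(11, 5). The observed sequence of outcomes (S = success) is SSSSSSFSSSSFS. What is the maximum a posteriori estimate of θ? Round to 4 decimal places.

Prior: Beta(11, 5).
Data: 11 successes in 13 trials (from the sequence). The binomial likelihood contributes θ^11(1−θ)^2, so the posterior is Beta(11+11, 5+2) = Beta(22, 7).
For Beta(a, b) with a, b > 1 the mode is (a−1)/(a+b−2) = 21/27 ≈ 0.7778.

θ̂_MAP = 0.7778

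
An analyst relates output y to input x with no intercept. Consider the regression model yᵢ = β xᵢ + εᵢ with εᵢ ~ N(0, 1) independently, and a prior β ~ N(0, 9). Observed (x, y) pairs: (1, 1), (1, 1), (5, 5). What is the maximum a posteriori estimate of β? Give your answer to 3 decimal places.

β̂_MAP = 0.996

log p(β | y) = −Σ(yᵢ − βxᵢ)²/(2·1) − β²/(2·9) + const.
Setting the derivative to zero: Σxᵢ(yᵢ − βxᵢ)/1 − β/9 = 0, so β = Σxᵢyᵢ / (Σxᵢ² + σ²/τ²).
Σxᵢyᵢ = 1·1 + 1·1 + 5·5 = 27; Σxᵢ² = 27; σ²/τ² = 1/9.
β̂_MAP = 27 / (27 + 1/9) = 27/(244/9) = 243/244 ≈ 0.996.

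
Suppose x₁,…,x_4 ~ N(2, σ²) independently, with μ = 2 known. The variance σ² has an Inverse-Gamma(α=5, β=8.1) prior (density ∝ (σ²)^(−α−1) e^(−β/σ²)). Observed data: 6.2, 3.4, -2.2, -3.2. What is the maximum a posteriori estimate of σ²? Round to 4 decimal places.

σ̂²_MAP = 5.0300

Sum of squared deviations about the known mean: SS = (6.2−2)² + (3.4−2)² + (-2.2−2)² + (-3.2−2)² = 64.28.
The Normal likelihood contributes (σ²)^(−n/2) exp(−SS/(2σ²)), so the posterior is Inverse-Gamma(α + n/2, β + SS/2) = Inverse-Gamma(7, 40.24).
The mode of Inverse-Gamma(a, b) is b/(a+1) = 40.24/8 ≈ 5.0300.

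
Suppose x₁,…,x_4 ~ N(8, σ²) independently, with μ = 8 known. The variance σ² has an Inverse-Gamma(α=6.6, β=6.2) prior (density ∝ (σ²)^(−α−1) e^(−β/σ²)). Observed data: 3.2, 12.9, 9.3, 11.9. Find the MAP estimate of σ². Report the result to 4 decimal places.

σ̂²_MAP = 3.9766

Sum of squared deviations about the known mean: SS = (3.2−8)² + (12.9−8)² + (9.3−8)² + (11.9−8)² = 63.95.
The Normal likelihood contributes (σ²)^(−n/2) exp(−SS/(2σ²)), so the posterior is Inverse-Gamma(α + n/2, β + SS/2) = Inverse-Gamma(8.6, 38.175).
The mode of Inverse-Gamma(a, b) is b/(a+1) = 38.175/9.6 ≈ 3.9766.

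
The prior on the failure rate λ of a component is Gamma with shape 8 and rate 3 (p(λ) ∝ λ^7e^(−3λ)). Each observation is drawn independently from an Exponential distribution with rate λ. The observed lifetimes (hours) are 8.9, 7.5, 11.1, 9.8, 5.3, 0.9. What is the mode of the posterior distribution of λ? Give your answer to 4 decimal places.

The Exponential(rate=λ) likelihood is ∝ λ^n e^(−λΣtᵢ). Here n = 6 and Σtᵢ = 8.9 + 7.5 + 11.1 + 9.8 + 5.3 + 0.9 = 43.5.
Posterior ∝ λ^7e^(−3λ) · λ^6e^(−43.5λ) = λ^13e^(−46.5λ), i.e. Gamma(14, 46.5).
Mode = (a−1)/b = 13/46.5 ≈ 0.2796.

λ̂_MAP = 0.2796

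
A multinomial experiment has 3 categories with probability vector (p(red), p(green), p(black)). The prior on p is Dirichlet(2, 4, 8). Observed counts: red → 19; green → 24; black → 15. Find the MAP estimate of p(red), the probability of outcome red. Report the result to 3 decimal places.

The posterior is Dirichlet(αᵢ + nᵢ) = Dirichlet(21, 28, 23).
For a Dirichlet(a₁,…,a_K) with all aᵢ > 1, the mode has j-th component (aⱼ − 1)/(Σaᵢ − K).
Here Σaᵢ = 72 and K = 3, so p(red) = (21 − 1)/(72 − 3) = 20/69 ≈ 0.290.

MAP estimate of p(red) = 0.290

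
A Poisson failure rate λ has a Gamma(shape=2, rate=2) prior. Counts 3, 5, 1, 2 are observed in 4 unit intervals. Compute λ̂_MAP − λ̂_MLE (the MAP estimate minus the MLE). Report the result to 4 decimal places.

MAP − MLE = -0.7500

Σxᵢ = 11. Posterior is Gamma(13, 6); MAP = (13−1)/6 = 12/6 ≈ 2.00000.
MLE = x̄ = 11/4 ≈ 2.75000.
Difference = 12/6 − 11/4 = -3/4 ≈ -0.7500.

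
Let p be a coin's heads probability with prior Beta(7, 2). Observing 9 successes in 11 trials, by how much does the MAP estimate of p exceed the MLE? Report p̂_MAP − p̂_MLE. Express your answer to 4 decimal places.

Posterior is Beta(16, 4); MAP = (16−1)/(20−2) = 15/18 ≈ 0.83333.
MLE ignores the prior: p̂_MLE = k/n = 9/11 ≈ 0.81818.
Difference = 15/18 − 9/11 = 1/66 ≈ 0.0152.

MAP − MLE = 0.0152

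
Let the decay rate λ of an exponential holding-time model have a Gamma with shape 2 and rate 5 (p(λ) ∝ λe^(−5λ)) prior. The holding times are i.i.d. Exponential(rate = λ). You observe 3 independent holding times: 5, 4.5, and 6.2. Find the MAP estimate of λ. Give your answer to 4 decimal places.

The Exponential(rate=λ) likelihood is ∝ λ^n e^(−λΣtᵢ). Here n = 3 and Σtᵢ = 5 + 4.5 + 6.2 = 15.7.
Posterior ∝ λe^(−5λ) · λ^3e^(−15.7λ) = λ^4e^(−20.7λ), i.e. Gamma(5, 20.7).
Mode = (a−1)/b = 4/20.7 ≈ 0.1932.

λ̂_MAP = 0.1932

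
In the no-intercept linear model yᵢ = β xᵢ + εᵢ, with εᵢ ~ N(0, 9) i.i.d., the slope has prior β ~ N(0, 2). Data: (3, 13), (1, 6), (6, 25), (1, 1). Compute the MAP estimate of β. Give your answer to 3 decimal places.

log p(β | y) = −Σ(yᵢ − βxᵢ)²/(2·9) − β²/(2·2) + const.
Setting the derivative to zero: Σxᵢ(yᵢ − βxᵢ)/9 − β/2 = 0, so β = Σxᵢyᵢ / (Σxᵢ² + σ²/τ²).
Σxᵢyᵢ = 3·13 + 1·6 + 6·25 + 1·1 = 196; Σxᵢ² = 47; σ²/τ² = 4.5.
β̂_MAP = 196 / (47 + 4.5) = 196/51.5 ≈ 3.806.

β̂_MAP = 3.806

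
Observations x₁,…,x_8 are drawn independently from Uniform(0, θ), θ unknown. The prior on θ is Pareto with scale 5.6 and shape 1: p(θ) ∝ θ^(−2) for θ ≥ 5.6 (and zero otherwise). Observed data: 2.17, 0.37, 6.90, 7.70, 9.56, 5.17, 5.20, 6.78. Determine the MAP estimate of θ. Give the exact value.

θ̂_MAP = 9.56

The Uniform(0, θ) likelihood is θ^(−n) for θ ≥ max(xᵢ), zero otherwise. Here max(xᵢ) = 9.56.
Posterior ∝ θ^(−2) · θ^(−8) = θ^(−10) on θ ≥ max(5.6, 9.56) = 9.56.
This density is strictly decreasing in θ, so the posterior mode lies at the lower boundary of the support.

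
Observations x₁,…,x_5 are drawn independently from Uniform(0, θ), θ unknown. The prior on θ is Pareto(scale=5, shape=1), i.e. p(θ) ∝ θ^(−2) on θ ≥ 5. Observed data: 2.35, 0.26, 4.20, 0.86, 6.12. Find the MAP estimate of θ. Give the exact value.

θ̂_MAP = 6.12

The Uniform(0, θ) likelihood is θ^(−n) for θ ≥ max(xᵢ), zero otherwise. Here max(xᵢ) = 6.12.
Posterior ∝ θ^(−2) · θ^(−5) = θ^(−7) on θ ≥ max(5, 6.12) = 6.12.
This density is strictly decreasing in θ, so the posterior mode lies at the lower boundary of the support.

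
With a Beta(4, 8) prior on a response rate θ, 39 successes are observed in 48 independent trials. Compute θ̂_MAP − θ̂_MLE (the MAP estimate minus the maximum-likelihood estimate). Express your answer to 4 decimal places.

MAP − MLE = -0.0884

Posterior is Beta(43, 17); MAP = (43−1)/(60−2) = 42/58 ≈ 0.72414.
MLE ignores the prior: θ̂_MLE = k/n = 39/48 ≈ 0.81250.
Difference = 42/58 − 39/48 = -41/464 ≈ -0.0884.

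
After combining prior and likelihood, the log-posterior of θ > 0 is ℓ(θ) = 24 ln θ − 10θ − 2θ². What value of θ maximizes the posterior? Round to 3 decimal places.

θ̂_MAP = 1.500

ℓ'(θ) = 24/θ − 10 − 4θ. Setting this to zero and multiplying by θ: 4θ² + 10θ − 24 = 0.
θ = (−10 + √(10² + 4·4·24)) / (2·4) = (−10 + √484) / 8 = (−10 + 22)/8 = 3/2.
ℓ''(θ) = −24/θ² − 4 < 0, confirming a maximum.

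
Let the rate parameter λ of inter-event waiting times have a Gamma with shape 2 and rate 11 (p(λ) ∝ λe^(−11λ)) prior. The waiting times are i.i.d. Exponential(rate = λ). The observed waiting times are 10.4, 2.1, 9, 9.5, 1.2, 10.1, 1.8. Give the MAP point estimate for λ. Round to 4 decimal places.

The Exponential(rate=λ) likelihood is ∝ λ^n e^(−λΣtᵢ). Here n = 7 and Σtᵢ = 10.4 + 2.1 + 9 + 9.5 + 1.2 + 10.1 + 1.8 = 44.1.
Posterior ∝ λe^(−11λ) · λ^7e^(−44.1λ) = λ^8e^(−55.1λ), i.e. Gamma(9, 55.1).
Mode = (a−1)/b = 8/55.1 ≈ 0.1452.

λ̂_MAP = 0.1452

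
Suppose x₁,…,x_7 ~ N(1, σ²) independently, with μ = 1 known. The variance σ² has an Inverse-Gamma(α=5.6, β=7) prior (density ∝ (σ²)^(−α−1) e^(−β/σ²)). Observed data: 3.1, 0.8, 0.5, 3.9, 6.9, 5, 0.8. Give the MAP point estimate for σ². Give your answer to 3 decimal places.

Sum of squared deviations about the known mean: SS = (3.1−1)² + (0.8−1)² + (0.5−1)² + (3.9−1)² + (6.9−1)² + (5−1)² + (0.8−1)² = 63.96.
The Normal likelihood contributes (σ²)^(−n/2) exp(−SS/(2σ²)), so the posterior is Inverse-Gamma(α + n/2, β + SS/2) = Inverse-Gamma(9.1, 38.98).
The mode of Inverse-Gamma(a, b) is b/(a+1) = 38.98/10.1 ≈ 3.859.

σ̂²_MAP = 3.859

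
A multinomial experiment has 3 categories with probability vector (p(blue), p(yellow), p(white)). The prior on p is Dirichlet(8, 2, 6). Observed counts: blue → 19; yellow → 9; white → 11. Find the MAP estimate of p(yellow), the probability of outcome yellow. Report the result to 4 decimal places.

The posterior is Dirichlet(αᵢ + nᵢ) = Dirichlet(27, 11, 17).
For a Dirichlet(a₁,…,a_K) with all aᵢ > 1, the mode has j-th component (aⱼ − 1)/(Σaᵢ − K).
Here Σaᵢ = 55 and K = 3, so p(yellow) = (11 − 1)/(55 − 3) = 10/52 ≈ 0.1923.

MAP estimate of p(yellow) = 0.1923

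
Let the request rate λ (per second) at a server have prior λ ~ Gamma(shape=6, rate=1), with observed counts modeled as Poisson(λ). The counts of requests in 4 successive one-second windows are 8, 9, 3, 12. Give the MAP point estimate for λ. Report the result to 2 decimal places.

λ̂_MAP = 7.40

Σxᵢ = 8+9+3+12 = 32, with n = 4.
Posterior ∝ λ^5e^(−1λ) · λ^32e^(−4λ) = λ^37e^(−5λ), i.e. Gamma(shape=38, rate=5).
The mode of a Gamma(a, b) with a ≥ 1 (shape–rate) is (a−1)/b = 37/5 ≈ 7.40.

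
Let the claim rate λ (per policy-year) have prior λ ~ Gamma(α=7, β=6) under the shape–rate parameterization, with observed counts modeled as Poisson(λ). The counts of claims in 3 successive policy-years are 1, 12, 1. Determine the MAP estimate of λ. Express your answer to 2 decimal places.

Σxᵢ = 1+12+1 = 14, with n = 3.
Posterior ∝ λ^6e^(−6λ) · λ^14e^(−3λ) = λ^20e^(−9λ), i.e. Gamma(shape=21, rate=9).
The mode of a Gamma(a, b) with a ≥ 1 (shape–rate) is (a−1)/b = 20/9 ≈ 2.22.

λ̂_MAP = 2.22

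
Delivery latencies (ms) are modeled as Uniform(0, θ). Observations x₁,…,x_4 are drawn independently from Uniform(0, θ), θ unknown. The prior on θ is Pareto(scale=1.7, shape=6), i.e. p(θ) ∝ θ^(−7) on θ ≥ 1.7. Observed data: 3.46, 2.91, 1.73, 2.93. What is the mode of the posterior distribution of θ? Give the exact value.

The Uniform(0, θ) likelihood is θ^(−n) for θ ≥ max(xᵢ), zero otherwise. Here max(xᵢ) = 3.46.
Posterior ∝ θ^(−7) · θ^(−4) = θ^(−11) on θ ≥ max(1.7, 3.46) = 3.46.
This density is strictly decreasing in θ, so the posterior mode lies at the lower boundary of the support.

θ̂_MAP = 3.46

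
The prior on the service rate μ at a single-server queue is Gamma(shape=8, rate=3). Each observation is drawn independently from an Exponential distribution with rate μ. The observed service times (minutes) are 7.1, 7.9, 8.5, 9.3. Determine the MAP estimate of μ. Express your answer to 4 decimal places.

The Exponential(rate=μ) likelihood is ∝ μ^n e^(−μΣtᵢ). Here n = 4 and Σtᵢ = 7.1 + 7.9 + 8.5 + 9.3 = 32.8.
Posterior ∝ μ^7e^(−3μ) · μ^4e^(−32.8μ) = μ^11e^(−35.8μ), i.e. Gamma(12, 35.8).
Mode = (a−1)/b = 11/35.8 ≈ 0.3073.

μ̂_MAP = 0.3073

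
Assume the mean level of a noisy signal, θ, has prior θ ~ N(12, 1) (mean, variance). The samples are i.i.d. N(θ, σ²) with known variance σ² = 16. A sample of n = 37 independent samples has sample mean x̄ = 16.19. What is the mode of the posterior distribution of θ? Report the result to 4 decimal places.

θ̂_MAP = 14.9251

n = 37, x̄ = 16.19.
For a Normal prior and Normal likelihood with known variance, the posterior is Normal; its mode equals its mean, the precision-weighted average.
Prior precision 1/σ₀² = 1/1 = 1; data precision n/σ² = 37/16 = 2.3125.
θ̂ = (1·12 + 2.3125·16.19) / (1 + 2.3125) = 49.439375/3.3125 = 79103/5300 ≈ 14.9251.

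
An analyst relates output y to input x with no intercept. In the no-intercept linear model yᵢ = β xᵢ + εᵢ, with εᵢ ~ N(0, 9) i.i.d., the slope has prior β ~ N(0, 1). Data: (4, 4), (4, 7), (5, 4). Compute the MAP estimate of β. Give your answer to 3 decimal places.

log p(β | y) = −Σ(yᵢ − βxᵢ)²/(2·9) − β²/(2·1) + const.
Setting the derivative to zero: Σxᵢ(yᵢ − βxᵢ)/9 − β/1 = 0, so β = Σxᵢyᵢ / (Σxᵢ² + σ²/τ²).
Σxᵢyᵢ = 4·4 + 4·7 + 5·4 = 64; Σxᵢ² = 57; σ²/τ² = 9.
β̂_MAP = 64 / (57 + 9) = 64/66 ≈ 0.970.

β̂_MAP = 0.970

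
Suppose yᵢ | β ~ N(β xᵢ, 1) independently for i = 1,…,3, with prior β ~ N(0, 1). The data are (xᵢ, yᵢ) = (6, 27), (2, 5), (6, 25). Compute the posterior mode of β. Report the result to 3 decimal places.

β̂_MAP = 4.182

log p(β | y) = −Σ(yᵢ − βxᵢ)²/(2·1) − β²/(2·1) + const.
Setting the derivative to zero: Σxᵢ(yᵢ − βxᵢ)/1 − β/1 = 0, so β = Σxᵢyᵢ / (Σxᵢ² + σ²/τ²).
Σxᵢyᵢ = 6·27 + 2·5 + 6·25 = 322; Σxᵢ² = 76; σ²/τ² = 1.
β̂_MAP = 322 / (76 + 1) = 322/77 ≈ 4.182.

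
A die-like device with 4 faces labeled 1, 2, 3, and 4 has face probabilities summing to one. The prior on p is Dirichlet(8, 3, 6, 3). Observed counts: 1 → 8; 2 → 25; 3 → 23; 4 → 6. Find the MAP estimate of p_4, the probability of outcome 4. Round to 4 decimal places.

MAP estimate: 0.1026

The posterior is Dirichlet(αᵢ + nᵢ) = Dirichlet(16, 28, 29, 9).
For a Dirichlet(a₁,…,a_K) with all aᵢ > 1, the mode has j-th component (aⱼ − 1)/(Σaᵢ − K).
Here Σaᵢ = 82 and K = 4, so p_4 = (9 − 1)/(82 − 4) = 8/78 ≈ 0.1026.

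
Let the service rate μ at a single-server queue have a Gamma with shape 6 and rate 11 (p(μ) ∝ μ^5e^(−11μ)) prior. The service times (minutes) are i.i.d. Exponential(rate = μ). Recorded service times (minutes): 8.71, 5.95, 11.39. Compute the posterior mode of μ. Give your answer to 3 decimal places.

μ̂_MAP = 0.216

The Exponential(rate=μ) likelihood is ∝ μ^n e^(−μΣtᵢ). Here n = 3 and Σtᵢ = 8.71 + 5.95 + 11.39 = 26.05.
Posterior ∝ μ^5e^(−11μ) · μ^3e^(−26.05μ) = μ^8e^(−37.05μ), i.e. Gamma(9, 37.05).
Mode = (a−1)/b = 8/37.05 ≈ 0.216.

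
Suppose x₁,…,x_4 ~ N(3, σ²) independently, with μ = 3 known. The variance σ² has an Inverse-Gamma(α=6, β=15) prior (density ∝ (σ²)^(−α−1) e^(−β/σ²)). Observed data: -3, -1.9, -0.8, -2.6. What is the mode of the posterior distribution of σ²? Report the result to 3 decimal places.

σ̂²_MAP = 7.545

Sum of squared deviations about the known mean: SS = (-3−3)² + (-1.9−3)² + (-0.8−3)² + (-2.6−3)² = 105.81.
The Normal likelihood contributes (σ²)^(−n/2) exp(−SS/(2σ²)), so the posterior is Inverse-Gamma(α + n/2, β + SS/2) = Inverse-Gamma(8, 67.905).
The mode of Inverse-Gamma(a, b) is b/(a+1) = 67.905/9 ≈ 7.545.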